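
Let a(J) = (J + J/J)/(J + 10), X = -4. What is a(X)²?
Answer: ¼ ≈ 0.25000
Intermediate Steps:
a(J) = (1 + J)/(10 + J) (a(J) = (J + 1)/(10 + J) = (1 + J)/(10 + J))
a(X)² = ((1 - 4)/(10 - 4))² = (-3/6)² = ((⅙)*(-3))² = (-½)² = ¼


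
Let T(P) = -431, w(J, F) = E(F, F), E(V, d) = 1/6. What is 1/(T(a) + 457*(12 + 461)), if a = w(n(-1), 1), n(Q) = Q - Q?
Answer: 1/215730 ≈ 4.6354e-6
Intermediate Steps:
n(Q) = 0
E(V, d) = 1/6
w(J, F) = 1/6
a = 1/6 ≈ 0.16667
1/(T(a) + 457*(12 + 461)) = 1/(-431 + 457*(12 + 461)) = 1/(-431 + 457*473) = 1/(-431 + 216161) = 1/215730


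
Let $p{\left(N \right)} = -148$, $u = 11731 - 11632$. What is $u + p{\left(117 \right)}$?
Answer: $-49$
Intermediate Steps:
$u = 99$ ($u = 11731 - 11632 = 99$)
$u + p{\left(117 \right)} = 99 - 148 = -49$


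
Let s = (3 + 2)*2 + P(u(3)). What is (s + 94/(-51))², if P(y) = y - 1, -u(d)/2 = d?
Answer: 3481/2601 ≈ 1.3383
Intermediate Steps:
u(d) = -2*d
P(y) = -1 + y
s = 3 (s = (3 + 2)*2 + (-1 - 2*3) = 5*2 + (-1 - 6) = 10 - 7 = 3)
(s + 94/(-51))² = (3 + 94/(-51))² = (3 + 94*(-1/51))² = (3 - 94/51)² = (59/51)² = 3481/2601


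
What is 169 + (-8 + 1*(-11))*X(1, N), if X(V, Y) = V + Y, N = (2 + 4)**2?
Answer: -534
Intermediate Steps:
N = 36 (N = 6**2 = 36)
169 + (-8 + 1*(-11))*X(1, N) = 169 + (-8 + 1*(-11))*(1 + 36) = 169 + (-8 - 11)*37 = 169 - 19*37 = 169 - 703 = -534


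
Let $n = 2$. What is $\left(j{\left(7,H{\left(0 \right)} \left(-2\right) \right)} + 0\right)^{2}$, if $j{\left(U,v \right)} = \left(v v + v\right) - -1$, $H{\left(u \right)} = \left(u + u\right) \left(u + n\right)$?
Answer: $1$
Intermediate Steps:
$H{\left(u \right)} = 2 u \left(2 + u\right)$ ($H{\left(u \right)} = \left(u + u\right) \left(u + 2\right) = 2 u \left(2 + u\right)$)
$j{\left(U,v \right)} = 1 + v + v^{2}$ ($j{\left(U,v \right)} = \left(v^{2} + v\right) + 1 = \left(v + v^{2}\right) + 1 = 1 + v + v^{2}$)
$\left(j{\left(7,H{\left(0 \right)} \left(-2\right) \right)} + 0\right)^{2} = \left(\left(1 + 2 \cdot 0 \left(2 + 0\right) \left(-2\right) + \left(2 \cdot 0 \left(2 + 0\right) \left(-2\right)\right)^{2}\right) + 0\right)^{2} = \left(\left(1 + 2 \cdot 0 \cdot 2 \left(-2\right) + \left(2 \cdot 0 \cdot 2 \left(-2\right)\right)^{2}\right) + 0\right)^{2} = \left(\left(1 + 0 \left(-2\right) + \left(0 \left(-2\right)\right)^{2}\right) + 0\right)^{2} = \left(\left(1 + 0 + 0^{2}\right) + 0\right)^{2} = \left(\left(1 + 0 + 0\right) + 0\right)^{2} = \left(1 + 0\right)^{2} = 1^{2} = 1$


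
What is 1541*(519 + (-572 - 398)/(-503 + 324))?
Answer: 144655211/179 ≈ 8.0813e+5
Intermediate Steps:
1541*(519 + (-572 - 398)/(-503 + 324)) = 1541*(519 - 970/(-179)) = 1541*(519 - 970*(-1/179)) = 1541*(519 + 970/179) = 1541*(93871/179) = 144655211/179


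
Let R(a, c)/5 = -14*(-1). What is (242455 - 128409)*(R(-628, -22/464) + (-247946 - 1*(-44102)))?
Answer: -23239609604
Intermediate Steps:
R(a, c) = 70 (R(a, c) = 5*(-14*(-1)) = 5*14 = 70)
(242455 - 128409)*(R(-628, -22/464) + (-247946 - 1*(-44102))) = (242455 - 128409)*(70 + (-247946 - 1*(-44102))) = 114046*(70 + (-247946 + 44102)) = 114046*(70 - 203844) = 114046*(-203774) = -23239609604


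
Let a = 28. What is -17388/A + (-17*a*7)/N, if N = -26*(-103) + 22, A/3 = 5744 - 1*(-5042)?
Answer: -6448519/3640275 ≈ -1.7714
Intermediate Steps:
A = 32358 (A = 3*(5744 - 1*(-5042)) = 3*(5744 + 5042) = 3*10786 = 32358)
N = 2700 (N = 2678 + 22 = 2700)
-17388/A + (-17*a*7)/N = -17388/32358 + (-17*28*7)/2700 = -17388*1/32358 - 476*7*(1/2700) = -2898/5393 - 3332*1/2700 = -2898/5393 - 833/675 = -6448519/3640275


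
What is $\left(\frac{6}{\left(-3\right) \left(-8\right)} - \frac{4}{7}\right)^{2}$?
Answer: $\frac{81}{784} \approx 0.10332$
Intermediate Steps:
$\left(\frac{6}{\left(-3\right) \left(-8\right)} - \frac{4}{7}\right)^{2} = \left(\frac{6}{24} - \frac{4}{7}\right)^{2} = \left(6 \cdot \frac{1}{24} - \frac{4}{7}\right)^{2} = \left(\frac{1}{4} - \frac{4}{7}\right)^{2} = \left(- \frac{9}{28}\right)^{2} = \frac{81}{784}$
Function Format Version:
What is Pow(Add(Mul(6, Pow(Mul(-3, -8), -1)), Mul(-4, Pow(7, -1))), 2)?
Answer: Rational(81, 784) ≈ 0.10332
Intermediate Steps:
Pow(Add(Mul(6, Pow(Mul(-3, -8), -1)), Mul(-4, Pow(7, -1))), 2) = Pow(Add(Mul(6, Pow(24, -1)), Mul(-4, Rational(1, 7))), 2) = Pow(Add(Mul(6, Rational(1, 24)), Rational(-4, 7)), 2) = Pow(Add(Rational(1, 4), Rational(-4, 7)), 2) = Pow(Rational(-9, 28), 2) = Rational(81, 784)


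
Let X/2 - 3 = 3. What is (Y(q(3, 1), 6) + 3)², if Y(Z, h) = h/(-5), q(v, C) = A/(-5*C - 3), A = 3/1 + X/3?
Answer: 81/25 ≈ 3.2400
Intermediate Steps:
X = 12 (X = 6 + 2*3 = 6 + 6 = 12)
A = 7 (A = 3/1 + 12/3 = 3*1 + 12*(⅓) = 3 + 4 = 7)
q(v, C) = 7/(-3 - 5*C) (q(v, C) = 7/(-5*C - 3) = 7/(-3 - 5*C))
Y(Z, h) = -h/5 (Y(Z, h) = h*(-⅕) = -h/5)
(Y(q(3, 1), 6) + 3)² = (-⅕*6 + 3)² = (-6/5 + 3)² = (9/5)² = 81/25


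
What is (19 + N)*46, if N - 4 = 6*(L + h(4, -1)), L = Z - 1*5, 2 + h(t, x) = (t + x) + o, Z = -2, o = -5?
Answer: -1978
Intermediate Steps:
h(t, x) = -7 + t + x (h(t, x) = -2 + ((t + x) - 5) = -2 + (-5 + t + x) = -7 + t + x)
L = -7 (L = -2 - 1*5 = -2 - 5 = -7)
N = -62 (N = 4 + 6*(-7 + (-7 + 4 - 1)) = 4 + 6*(-7 - 4) = 4 + 6*(-11) = 4 - 66 = -62)
(19 + N)*46 = (19 - 62)*46 = -43*46 = -1978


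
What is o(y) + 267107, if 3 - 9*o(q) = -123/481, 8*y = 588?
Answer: 128478641/481 ≈ 2.6711e+5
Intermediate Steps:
y = 147/2 (y = (⅛)*588 = 147/2 ≈ 73.500)
o(q) = 174/481 (o(q) = ⅓ - (-41)/(3*481) = ⅓ - ⅑*(-123/481) = ⅓ + 41/1443 = 174/481)
o(y) + 267107 = 174/481 + 267107 = 128478641/481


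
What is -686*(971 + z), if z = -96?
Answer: -600250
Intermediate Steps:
-686*(971 + z) = -686*(971 - 96) = -686*875 = -600250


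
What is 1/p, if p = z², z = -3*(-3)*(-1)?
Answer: 1/81 ≈ 0.012346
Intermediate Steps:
z = -9 (z = 9*(-1) = -9)
p = 81 (p = (-9)² = 81)
1/p = 1/81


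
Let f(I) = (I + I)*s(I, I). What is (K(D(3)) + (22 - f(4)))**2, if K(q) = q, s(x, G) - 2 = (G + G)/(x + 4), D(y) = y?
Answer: 1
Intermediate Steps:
s(x, G) = 2 + 2*G/(4 + x) (s(x, G) = 2 + (G + G)/(x + 4) = 2 + (2*G)/(4 + x) = 2 + 2*G/(4 + x))
f(I) = 4*I*(4 + 2*I)/(4 + I) (f(I) = (I + I)*(2*(4 + I + I)/(4 + I)) = (2*I)*(2*(4 + 2*I)/(4 + I)) = 4*I*(4 + 2*I)/(4 + I))
(K(D(3)) + (22 - f(4)))**2 = (3 + (22 - 8*4*(2 + 4)/(4 + 4)))**2 = (3 + (22 - 8*4*6/8))**2 = (3 + (22 - 1*24))**2 = (3 + (22 - 24))**2 = (3 - 2)**2 = 1**2 = 1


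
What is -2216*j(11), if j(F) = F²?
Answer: -268136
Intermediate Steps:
-2216*j(11) = -2216*11² = -2216*121 = -268136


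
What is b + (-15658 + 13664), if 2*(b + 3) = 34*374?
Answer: 4361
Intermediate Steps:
b = 6355 (b = -3 + (34*374)/2 = -3 + (½)*12716 = -3 + 6358 = 6355)
b + (-15658 + 13664) = 6355 + (-15658 + 13664) = 6355 - 1994 = 4361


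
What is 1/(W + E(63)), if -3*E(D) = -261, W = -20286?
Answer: -1/20199 ≈ -4.9507e-5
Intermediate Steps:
E(D) = 87 (E(D) = -1/3*(-261) = 87)
1/(W + E(63)) = 1/(-20286 + 87) = 1/(-20199) = -1/20199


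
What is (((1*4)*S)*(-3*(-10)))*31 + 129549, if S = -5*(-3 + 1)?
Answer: 166749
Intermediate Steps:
S = 10 (S = -5*(-2) = 10)
(((1*4)*S)*(-3*(-10)))*31 + 129549 = (((1*4)*10)*(-3*(-10)))*31 + 129549 = ((4*10)*30)*31 + 129549 = (40*30)*31 + 129549 = 1200*31 + 129549 = 37200 + 129549 = 166749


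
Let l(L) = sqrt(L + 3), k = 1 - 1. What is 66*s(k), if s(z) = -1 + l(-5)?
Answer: -66 + 66*I*sqrt(2) ≈ -66.0 + 93.338*I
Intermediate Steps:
k = 0
l(L) = sqrt(3 + L)
s(z) = -1 + I*sqrt(2) (s(z) = -1 + sqrt(3 - 5) = -1 + sqrt(-2) = -1 + I*sqrt(2))
66*s(k) = 66*(-1 + I*sqrt(2)) = -66 + 66*I*sqrt(2)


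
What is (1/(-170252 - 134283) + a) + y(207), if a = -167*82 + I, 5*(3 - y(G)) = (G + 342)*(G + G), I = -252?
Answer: -18089439908/304535 ≈ -59400.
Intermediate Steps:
y(G) = 3 - 2*G*(342 + G)/5 (y(G) = 3 - (G + 342)*(G + G)/5 = 3 - (342 + G)*2*G/5 = 3 - 2*G*(342 + G)/5)
a = -13946 (a = -167*82 - 252 = -13694 - 252 = -13946)
(1/(-170252 - 134283) + a) + y(207) = (1/(-170252 - 134283) - 13946) + (3 - 684/5*207 - 2/5*207**2) = (1/(-304535) - 13946) + (3 - 141588/5 - 2/5*42849) = (-1/304535 - 13946) + (3 - 141588/5 - 85698/5) = -4247045111/304535 - 227271/5 = -18089439908/304535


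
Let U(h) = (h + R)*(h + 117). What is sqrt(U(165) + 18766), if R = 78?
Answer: 2*sqrt(21823) ≈ 295.45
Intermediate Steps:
U(h) = (78 + h)*(117 + h) (U(h) = (h + 78)*(h + 117) = (78 + h)*(117 + h))
sqrt(U(165) + 18766) = sqrt((9126 + 165**2 + 195*165) + 18766) = sqrt((9126 + 27225 + 32175) + 18766) = sqrt(68526 + 18766) = sqrt(87292) = 2*sqrt(21823)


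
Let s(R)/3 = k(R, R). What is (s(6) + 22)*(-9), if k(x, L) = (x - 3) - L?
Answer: -117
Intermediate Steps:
k(x, L) = -3 + x - L (k(x, L) = (-3 + x) - L = -3 + x - L)
s(R) = -9 (s(R) = 3*(-3 + R - R) = 3*(-3) = -9)
(s(6) + 22)*(-9) = (-9 + 22)*(-9) = 13*(-9) = -117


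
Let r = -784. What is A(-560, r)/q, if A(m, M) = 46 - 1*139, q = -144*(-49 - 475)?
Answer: -31/25152 ≈ -0.0012325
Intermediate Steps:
q = 75456 (q = -144*(-524) = 75456)
A(m, M) = -93 (A(m, M) = 46 - 139 = -93)
A(-560, r)/q = -93/75456 = -93*1/75456 = -31/25152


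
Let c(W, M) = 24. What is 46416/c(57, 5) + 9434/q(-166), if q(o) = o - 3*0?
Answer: 155805/83 ≈ 1877.2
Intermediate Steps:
q(o) = o (q(o) = o + 0 = o)
46416/c(57, 5) + 9434/q(-166) = 46416/24 + 9434/(-166) = 46416*(1/24) + 9434*(-1/166) = 1934 - 4717/83 = 155805/83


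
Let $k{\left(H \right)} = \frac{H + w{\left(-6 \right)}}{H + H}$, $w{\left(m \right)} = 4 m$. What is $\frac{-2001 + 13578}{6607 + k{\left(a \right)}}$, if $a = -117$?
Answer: $\frac{903006}{515393} \approx 1.7521$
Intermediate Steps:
$k{\left(H \right)} = \frac{-24 + H}{2 H}$ ($k{\left(H \right)} = \frac{H + 4 \left(-6\right)}{H + H} = \frac{H - 24}{2 H} = \left(-24 + H\right) \frac{1}{2 H} = \frac{-24 + H}{2 H}$)
$\frac{-2001 + 13578}{6607 + k{\left(a \right)}} = \frac{-2001 + 13578}{6607 + \frac{-24 - 117}{2 \left(-117\right)}} = \frac{11577}{6607 + \frac{1}{2} \left(- \frac{1}{117}\right) \left(-141\right)} = \frac{11577}{6607 + \frac{47}{78}} = \frac{11577}{\frac{515393}{78}} = 11577 \cdot \frac{78}{515393} = \frac{903006}{515393}$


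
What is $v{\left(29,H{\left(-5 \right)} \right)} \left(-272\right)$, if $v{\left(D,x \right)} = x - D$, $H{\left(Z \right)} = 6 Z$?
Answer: $16048$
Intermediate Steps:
$v{\left(29,H{\left(-5 \right)} \right)} \left(-272\right) = \left(6 \left(-5\right) - 29\right) \left(-272\right) = \left(-30 - 29\right) \left(-272\right) = \left(-59\right) \left(-272\right) = 16048$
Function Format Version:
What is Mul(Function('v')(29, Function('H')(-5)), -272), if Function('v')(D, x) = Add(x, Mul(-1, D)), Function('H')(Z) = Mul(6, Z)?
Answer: 16048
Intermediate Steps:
Mul(Function('v')(29, Function('H')(-5)), -272) = Mul(Add(Mul(6, -5), Mul(-1, 29)), -272) = Mul(Add(-30, -29), -272) = Mul(-59, -272) = 16048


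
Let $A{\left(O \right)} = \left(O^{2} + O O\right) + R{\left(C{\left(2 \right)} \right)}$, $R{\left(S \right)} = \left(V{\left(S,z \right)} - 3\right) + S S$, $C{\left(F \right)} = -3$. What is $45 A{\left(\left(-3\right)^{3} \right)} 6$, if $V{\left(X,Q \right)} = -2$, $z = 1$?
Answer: $394740$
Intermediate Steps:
$R{\left(S \right)} = -5 + S^{2}$ ($R{\left(S \right)} = \left(-2 - 3\right) + S S = -5 + S^{2}$)
$A{\left(O \right)} = 4 + 2 O^{2}$ ($A{\left(O \right)} = \left(O^{2} + O O\right) - \left(5 - \left(-3\right)^{2}\right) = \left(O^{2} + O^{2}\right) + \left(-5 + 9\right) = 2 O^{2} + 4 = 4 + 2 O^{2}$)
$45 A{\left(\left(-3\right)^{3} \right)} 6 = 45 \left(4 + 2 \left(\left(-3\right)^{3}\right)^{2}\right) 6 = 45 \left(4 + 2 \left(-27\right)^{2}\right) 6 = 45 \left(4 + 2 \cdot 729\right) 6 = 45 \left(4 + 1458\right) 6 = 45 \cdot 1462 \cdot 6 = 65790 \cdot 6 = 394740$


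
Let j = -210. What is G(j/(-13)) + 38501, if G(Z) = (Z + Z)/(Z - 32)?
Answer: 3965393/103 ≈ 38499.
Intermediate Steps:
G(Z) = 2*Z/(-32 + Z) (G(Z) = (2*Z)/(-32 + Z) = 2*Z/(-32 + Z))
G(j/(-13)) + 38501 = 2*(-210/(-13))/(-32 - 210/(-13)) + 38501 = 2*(-210*(-1/13))/(-32 - 210*(-1/13)) + 38501 = 2*(210/13)/(-32 + 210/13) + 38501 = 2*(210/13)/(-206/13) + 38501 = 2*(210/13)*(-13/206) + 38501 = -210/103 + 38501 = 3965393/103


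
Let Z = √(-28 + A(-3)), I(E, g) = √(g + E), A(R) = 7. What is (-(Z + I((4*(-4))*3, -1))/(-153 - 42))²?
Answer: -(7 + √21)²/38025 ≈ -0.0035281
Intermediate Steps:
I(E, g) = √(E + g)
Z = I*√21 (Z = √(-28 + 7) = √(-21) = I*√21 ≈ 4.5826*I)
(-(Z + I((4*(-4))*3, -1))/(-153 - 42))² = (-(I*√21 + √((4*(-4))*3 - 1))/(-153 - 42))² = (-(I*√21 + √(-16*3 - 1))/(-195))² = (-(I*√21 + √(-48 - 1))*(-1)/195)² = (-(I*√21 + √(-49))*(-1)/195)² = (-(I*√21 + 7*I)*(-1)/195)² = (-(7*I + I*√21)*(-1)/195)² = (-(-7*I/195 - I*√21/195))² = (7*I/195 + I*√21/195)²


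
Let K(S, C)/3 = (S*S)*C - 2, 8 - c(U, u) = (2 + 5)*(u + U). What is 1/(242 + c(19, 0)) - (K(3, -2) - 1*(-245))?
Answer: -21644/117 ≈ -184.99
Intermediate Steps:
c(U, u) = 8 - 7*U - 7*u (c(U, u) = 8 - (2 + 5)*(u + U) = 8 - 7*(U + u) = 8 - (7*U + 7*u) = 8 + (-7*U - 7*u) = 8 - 7*U - 7*u)
K(S, C) = -6 + 3*C*S**2 (K(S, C) = 3*((S*S)*C - 2) = 3*(S**2*C - 2) = 3*(C*S**2 - 2) = 3*(-2 + C*S**2) = -6 + 3*C*S**2)
1/(242 + c(19, 0)) - (K(3, -2) - 1*(-245)) = 1/(242 + (8 - 7*19 - 7*0)) - ((-6 + 3*(-2)*3**2) - 1*(-245)) = 1/(242 + (8 - 133 + 0)) - ((-6 + 3*(-2)*9) + 245) = 1/(242 - 125) - ((-6 - 54) + 245) = 1/117 - (-60 + 245) = 1/117 - 1*185 = 1/117 - 185 = -21644/117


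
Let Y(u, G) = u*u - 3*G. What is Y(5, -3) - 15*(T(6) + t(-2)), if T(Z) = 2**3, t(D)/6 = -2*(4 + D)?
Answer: 274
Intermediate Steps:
t(D) = -48 - 12*D (t(D) = 6*(-2*(4 + D)) = 6*(-8 - 2*D) = -48 - 12*D)
T(Z) = 8
Y(u, G) = u**2 - 3*G
Y(5, -3) - 15*(T(6) + t(-2)) = (5**2 - 3*(-3)) - 15*(8 + (-48 - 12*(-2))) = (25 + 9) - 15*(8 + (-48 + 24)) = 34 - 15*(8 - 24) = 34 - 15*(-16) = 34 + 240 = 274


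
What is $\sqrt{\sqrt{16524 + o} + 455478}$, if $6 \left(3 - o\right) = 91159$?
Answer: $\frac{\sqrt{16397208 + 6 \sqrt{48018}}}{6} \approx 674.92$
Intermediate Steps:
$o = - \frac{91141}{6}$ ($o = 3 - \frac{91159}{6} = - \frac{91141}{6} \approx -15190.0$)
$\sqrt{\sqrt{16524 + o} + 455478} = \sqrt{\sqrt{16524 - \frac{91141}{6}} + 455478} = \sqrt{\sqrt{\frac{8003}{6}} + 455478} = \sqrt{\frac{\sqrt{48018}}{6} + 455478} = \sqrt{455478 + \frac{\sqrt{48018}}{6}}$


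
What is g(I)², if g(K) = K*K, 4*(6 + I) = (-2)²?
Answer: 625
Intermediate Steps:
I = -5 (I = -6 + (¼)*(-2)² = -6 + (¼)*4 = -6 + 1 = -5)
g(K) = K²
g(I)² = ((-5)²)² = 25² = 625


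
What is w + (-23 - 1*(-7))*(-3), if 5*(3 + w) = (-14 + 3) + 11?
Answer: 45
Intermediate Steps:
w = -3 (w = -3 + ((-14 + 3) + 11)/5 = -3 + (-11 + 11)/5 = -3 + (⅕)*0 = -3 + 0 = -3)
w + (-23 - 1*(-7))*(-3) = -3 + (-23 - 1*(-7))*(-3) = -3 + (-23 + 7)*(-3) = -3 - 16*(-3) = -3 + 48 = 45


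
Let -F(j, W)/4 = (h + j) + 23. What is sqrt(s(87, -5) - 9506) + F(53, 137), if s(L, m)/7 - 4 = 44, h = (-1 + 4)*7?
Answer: -388 + I*sqrt(9170) ≈ -388.0 + 95.76*I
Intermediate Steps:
h = 21 (h = 3*7 = 21)
s(L, m) = 336 (s(L, m) = 28 + 7*44 = 28 + 308 = 336)
F(j, W) = -176 - 4*j (F(j, W) = -4*((21 + j) + 23) = -4*(44 + j) = -176 - 4*j)
sqrt(s(87, -5) - 9506) + F(53, 137) = sqrt(336 - 9506) + (-176 - 4*53) = sqrt(-9170) + (-176 - 212) = I*sqrt(9170) - 388 = -388 + I*sqrt(9170)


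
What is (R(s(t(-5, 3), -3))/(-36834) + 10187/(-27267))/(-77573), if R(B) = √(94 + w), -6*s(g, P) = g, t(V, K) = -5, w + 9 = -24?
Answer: 167/34675131 + √61/2857323882 ≈ 4.8189e-6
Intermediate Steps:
w = -33 (w = -9 - 24 = -33)
s(g, P) = -g/6
R(B) = √61 (R(B) = √(94 - 33) = √61)
(R(s(t(-5, 3), -3))/(-36834) + 10187/(-27267))/(-77573) = (√61/(-36834) + 10187/(-27267))/(-77573) = (√61*(-1/36834) + 10187*(-1/27267))*(-1/77573) = (-√61/36834 - 167/447)*(-1/77573) = (-167/447 - √61/36834)*(-1/77573) = 167/34675131 + √61/2857323882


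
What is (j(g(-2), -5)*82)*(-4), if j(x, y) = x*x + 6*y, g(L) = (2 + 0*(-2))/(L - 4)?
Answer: 88232/9 ≈ 9803.6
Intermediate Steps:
g(L) = 2/(-4 + L) (g(L) = (2 + 0)/(-4 + L) = 2/(-4 + L))
j(x, y) = x**2 + 6*y
(j(g(-2), -5)*82)*(-4) = (((2/(-4 - 2))**2 + 6*(-5))*82)*(-4) = (((2/(-6))**2 - 30)*82)*(-4) = (((2*(-1/6))**2 - 30)*82)*(-4) = (((-1/3)**2 - 30)*82)*(-4) = ((1/9 - 30)*82)*(-4) = -269/9*82*(-4) = -22058/9*(-4) = 88232/9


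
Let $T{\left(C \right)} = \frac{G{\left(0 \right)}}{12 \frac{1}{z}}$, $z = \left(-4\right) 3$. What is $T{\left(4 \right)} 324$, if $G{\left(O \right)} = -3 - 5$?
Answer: $2592$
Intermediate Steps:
$z = -12$
$G{\left(O \right)} = -8$ ($G{\left(O \right)} = -3 - 5 = -8$)
$T{\left(C \right)} = 8$ ($T{\left(C \right)} = - \frac{8}{12 \frac{1}{-12}} = - \frac{8}{12 \left(- \frac{1}{12}\right)} = - \frac{8}{-1} = \left(-8\right) \left(-1\right) = 8$)
$T{\left(4 \right)} 324 = 8 \cdot 324 = 2592$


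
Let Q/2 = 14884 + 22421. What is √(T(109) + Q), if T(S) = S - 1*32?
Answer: √74687 ≈ 273.29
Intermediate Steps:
T(S) = -32 + S (T(S) = S - 32 = -32 + S)
Q = 74610 (Q = 2*(14884 + 22421) = 2*37305 = 74610)
√(T(109) + Q) = √((-32 + 109) + 74610) = √(77 + 74610) = √74687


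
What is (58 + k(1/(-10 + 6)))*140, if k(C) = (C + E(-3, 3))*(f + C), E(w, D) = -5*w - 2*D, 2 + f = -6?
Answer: -7945/4 ≈ -1986.3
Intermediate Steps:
f = -8 (f = -2 - 6 = -8)
k(C) = (-8 + C)*(9 + C) (k(C) = (C + (-5*(-3) - 2*3))*(-8 + C) = (C + (15 - 6))*(-8 + C) = (C + 9)*(-8 + C) = (9 + C)*(-8 + C) = (-8 + C)*(9 + C))
(58 + k(1/(-10 + 6)))*140 = (58 + (-72 + 1/(-10 + 6) + (1/(-10 + 6))**2))*140 = (58 + (-72 + 1/(-4) + (1/(-4))**2))*140 = (58 + (-72 - 1/4 + (-1/4)**2))*140 = (58 + (-72 - 1/4 + 1/16))*140 = (58 - 1155/16)*140 = -227/16*140 = -7945/4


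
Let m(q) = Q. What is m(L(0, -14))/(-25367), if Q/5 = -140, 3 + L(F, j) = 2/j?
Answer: 700/25367 ≈ 0.027595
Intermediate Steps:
L(F, j) = -3 + 2/j
Q = -700 (Q = 5*(-140) = -700)
m(q) = -700
m(L(0, -14))/(-25367) = -700/(-25367) = -700*(-1/25367) = 700/25367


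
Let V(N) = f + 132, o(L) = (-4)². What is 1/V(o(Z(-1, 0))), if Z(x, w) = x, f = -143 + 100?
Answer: 1/89 ≈ 0.011236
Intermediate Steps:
f = -43
o(L) = 16
V(N) = 89 (V(N) = -43 + 132 = 89)
1/V(o(Z(-1, 0))) = 1/89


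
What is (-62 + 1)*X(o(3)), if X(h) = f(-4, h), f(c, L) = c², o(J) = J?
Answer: -976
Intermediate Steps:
X(h) = 16 (X(h) = (-4)² = 16)
(-62 + 1)*X(o(3)) = (-62 + 1)*16 = -61*16 = -976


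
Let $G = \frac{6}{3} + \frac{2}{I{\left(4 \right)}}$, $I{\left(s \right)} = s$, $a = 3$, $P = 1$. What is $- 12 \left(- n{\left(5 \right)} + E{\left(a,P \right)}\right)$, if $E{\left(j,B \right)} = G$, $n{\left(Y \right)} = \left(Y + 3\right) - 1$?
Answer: $54$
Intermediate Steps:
$n{\left(Y \right)} = 2 + Y$ ($n{\left(Y \right)} = \left(3 + Y\right) - 1 = 2 + Y$)
$G = \frac{5}{2}$ ($G = \frac{6}{3} + \frac{2}{4} = 6 \cdot \frac{1}{3} + 2 \cdot \frac{1}{4} = 2 + \frac{1}{2} = \frac{5}{2} \approx 2.5$)
$E{\left(j,B \right)} = \frac{5}{2}$
$- 12 \left(- n{\left(5 \right)} + E{\left(a,P \right)}\right) = - 12 \left(- (2 + 5) + \frac{5}{2}\right) = - 12 \left(\left(-1\right) 7 + \frac{5}{2}\right) = - 12 \left(-7 + \frac{5}{2}\right) = \left(-12\right) \left(- \frac{9}{2}\right) = 54$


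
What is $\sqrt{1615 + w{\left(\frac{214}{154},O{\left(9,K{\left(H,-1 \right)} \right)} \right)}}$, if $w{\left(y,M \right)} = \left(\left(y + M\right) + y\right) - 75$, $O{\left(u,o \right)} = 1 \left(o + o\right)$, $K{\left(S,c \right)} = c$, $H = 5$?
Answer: $\frac{4 \sqrt{570955}}{77} \approx 39.253$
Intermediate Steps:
$O{\left(u,o \right)} = 2 o$ ($O{\left(u,o \right)} = 1 \cdot 2 o = 2 o$)
$w{\left(y,M \right)} = -75 + M + 2 y$ ($w{\left(y,M \right)} = \left(\left(M + y\right) + y\right) - 75 = \left(M + 2 y\right) - 75 = -75 + M + 2 y$)
$\sqrt{1615 + w{\left(\frac{214}{154},O{\left(9,K{\left(H,-1 \right)} \right)} \right)}} = \sqrt{1615 + \left(-75 + 2 \left(-1\right) + 2 \cdot \frac{214}{154}\right)} = \sqrt{1615 - \left(77 - 428 \cdot \frac{1}{154}\right)} = \sqrt{1615 - \frac{5715}{77}} = \sqrt{\frac{118640}{77}} = \frac{4 \sqrt{570955}}{77}$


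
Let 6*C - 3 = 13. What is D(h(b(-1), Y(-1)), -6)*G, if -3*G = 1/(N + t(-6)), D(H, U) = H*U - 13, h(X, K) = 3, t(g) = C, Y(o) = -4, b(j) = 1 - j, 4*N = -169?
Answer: -124/475 ≈ -0.26105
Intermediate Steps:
N = -169/4 (N = (¼)*(-169) = -169/4 ≈ -42.250)
C = 8/3 (C = ½ + (⅙)*13 = ½ + 13/6 = 8/3 ≈ 2.6667)
t(g) = 8/3
D(H, U) = -13 + H*U
G = 4/475 (G = -1/(3*(-169/4 + 8/3)) = -1/(3*(-475/12)) = -⅓*(-12/475) = 4/475 ≈ 0.0084210)
D(h(b(-1), Y(-1)), -6)*G = (-13 + 3*(-6))*(4/475) = (-13 - 18)*(4/475) = -31*4/475 = -124/475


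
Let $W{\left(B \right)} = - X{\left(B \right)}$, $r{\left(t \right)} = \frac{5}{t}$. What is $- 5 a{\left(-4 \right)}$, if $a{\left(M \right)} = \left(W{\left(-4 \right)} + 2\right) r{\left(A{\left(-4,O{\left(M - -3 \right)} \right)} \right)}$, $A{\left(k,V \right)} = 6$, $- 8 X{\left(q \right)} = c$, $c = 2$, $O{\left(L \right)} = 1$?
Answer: $- \frac{75}{8} \approx -9.375$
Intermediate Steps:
$X{\left(q \right)} = - \frac{1}{4}$ ($X{\left(q \right)} = \left(- \frac{1}{8}\right) 2 = - \frac{1}{4}$)
$W{\left(B \right)} = \frac{1}{4}$ ($W{\left(B \right)} = \left(-1\right) \left(- \frac{1}{4}\right) = \frac{1}{4}$)
$a{\left(M \right)} = \frac{15}{8}$ ($a{\left(M \right)} = \left(\frac{1}{4} + 2\right) \frac{5}{6} = \frac{9 \cdot 5 \cdot \frac{1}{6}}{4} = \frac{9}{4} \cdot \frac{5}{6} = \frac{15}{8}$)
$- 5 a{\left(-4 \right)} = \left(-5\right) \frac{15}{8} = - \frac{75}{8}$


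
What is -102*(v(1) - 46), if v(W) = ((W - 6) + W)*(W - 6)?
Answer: 2652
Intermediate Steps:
v(W) = (-6 + W)*(-6 + 2*W) (v(W) = ((-6 + W) + W)*(-6 + W) = (-6 + 2*W)*(-6 + W) = (-6 + W)*(-6 + 2*W))
-102*(v(1) - 46) = -102*((36 - 18*1 + 2*1**2) - 46) = -102*((36 - 18 + 2*1) - 46) = -102*((36 - 18 + 2) - 46) = -102*(20 - 46) = -102*(-26) = 2652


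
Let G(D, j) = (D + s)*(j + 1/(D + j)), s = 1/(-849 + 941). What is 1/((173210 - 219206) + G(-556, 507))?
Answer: -2254/739021555 ≈ -3.0500e-6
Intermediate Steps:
s = 1/92 ≈ 0.010870
G(D, j) = (1/92 + D)*(j + 1/(D + j)) (G(D, j) = (D + 1/92)*(j + 1/(D + j)) = (1/92 + D)*(j + 1/(D + j)))
1/((173210 - 219206) + G(-556, 507)) = 1/((173210 - 219206) + (1/92 - 556 + (1/92)*507² - 556*507² + 507*(-556)² + (1/92)*(-556)*507)/(-556 + 507)) = 1/(-45996 + (1/92 - 556 + (1/92)*257049 - 556*257049 + 507*309136 - 70473/23)/(-49)) = 1/(-45996 - (1/92 - 556 + 257049/92 - 142919244 + 156731952 - 70473/23)/49) = 1/(-45996 - 1/49*635346571/46) = 1/(-45996 - 635346571/2254) = 1/(-739021555/2254) = -2254/739021555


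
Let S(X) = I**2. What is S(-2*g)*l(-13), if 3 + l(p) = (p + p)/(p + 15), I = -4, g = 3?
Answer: -256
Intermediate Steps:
S(X) = 16 (S(X) = (-4)**2 = 16)
l(p) = -3 + 2*p/(15 + p) (l(p) = -3 + (p + p)/(p + 15) = -3 + (2*p)/(15 + p) = -3 + 2*p/(15 + p))
S(-2*g)*l(-13) = 16*((-45 - 1*(-13))/(15 - 13)) = 16*((-45 + 13)/2) = 16*((1/2)*(-32)) = 16*(-16) = -256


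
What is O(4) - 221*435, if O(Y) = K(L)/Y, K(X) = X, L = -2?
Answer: -192271/2 ≈ -96136.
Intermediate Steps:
O(Y) = -2/Y
O(4) - 221*435 = -2/4 - 221*435 = -2*¼ - 96135 = -½ - 96135 = -192271/2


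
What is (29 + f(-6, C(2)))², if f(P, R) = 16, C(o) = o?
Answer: 2025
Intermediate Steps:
(29 + f(-6, C(2)))² = (29 + 16)² = 45² = 2025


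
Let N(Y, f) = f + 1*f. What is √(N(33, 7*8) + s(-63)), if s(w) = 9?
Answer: 11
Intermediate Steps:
N(Y, f) = 2*f (N(Y, f) = f + f = 2*f)
√(N(33, 7*8) + s(-63)) = √(2*(7*8) + 9) = √(2*56 + 9) = √(112 + 9) = √121 = 11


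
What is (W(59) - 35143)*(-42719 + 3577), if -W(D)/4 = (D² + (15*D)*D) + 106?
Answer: 10112374842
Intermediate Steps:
W(D) = -424 - 64*D² (W(D) = -4*((D² + (15*D)*D) + 106) = -4*((D² + 15*D²) + 106) = -4*(16*D² + 106) = -4*(106 + 16*D²) = -424 - 64*D²)
(W(59) - 35143)*(-42719 + 3577) = ((-424 - 64*59²) - 35143)*(-42719 + 3577) = ((-424 - 64*3481) - 35143)*(-39142) = ((-424 - 222784) - 35143)*(-39142) = (-223208 - 35143)*(-39142) = -258351*(-39142) = 10112374842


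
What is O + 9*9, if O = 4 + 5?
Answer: 90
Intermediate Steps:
O = 9
O + 9*9 = 9 + 9*9 = 9 + 81 = 90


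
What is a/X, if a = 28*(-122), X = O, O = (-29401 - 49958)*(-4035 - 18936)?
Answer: -488/260422227 ≈ -1.8739e-6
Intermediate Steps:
O = 1822955589 (O = -79359*(-22971) = 1822955589)
X = 1822955589
a = -3416
a/X = -3416/1822955589 = -3416*1/1822955589 = -488/260422227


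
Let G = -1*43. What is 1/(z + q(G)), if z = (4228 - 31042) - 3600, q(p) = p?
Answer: -1/30457 ≈ -3.2833e-5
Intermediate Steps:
G = -43
z = -30414 (z = -26814 - 3600 = -30414)
1/(z + q(G)) = 1/(-30414 - 43) = 1/(-30457) = -1/30457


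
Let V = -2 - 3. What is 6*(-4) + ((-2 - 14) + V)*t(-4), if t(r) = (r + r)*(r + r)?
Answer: -1368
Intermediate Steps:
t(r) = 4*r² (t(r) = (2*r)*(2*r) = 4*r²)
V = -5
6*(-4) + ((-2 - 14) + V)*t(-4) = 6*(-4) + ((-2 - 14) - 5)*(4*(-4)²) = -24 + (-16 - 5)*(4*16) = -24 - 21*64 = -24 - 1344 = -1368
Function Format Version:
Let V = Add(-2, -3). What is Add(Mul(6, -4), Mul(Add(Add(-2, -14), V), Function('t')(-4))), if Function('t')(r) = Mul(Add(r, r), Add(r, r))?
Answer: -1368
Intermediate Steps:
Function('t')(r) = Mul(4, Pow(r, 2)) (Function('t')(r) = Mul(Mul(2, r), Mul(2, r)) = Mul(4, Pow(r, 2)))
V = -5
Add(Mul(6, -4), Mul(Add(Add(-2, -14), V), Function('t')(-4))) = Add(Mul(6, -4), Mul(Add(Add(-2, -14), -5), Mul(4, Pow(-4, 2)))) = Add(-24, Mul(Add(-16, -5), Mul(4, 16))) = Add(-24, Mul(-21, 64)) = Add(-24, -1344) = -1368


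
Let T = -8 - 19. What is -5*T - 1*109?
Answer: 26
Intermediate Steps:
T = -27
-5*T - 1*109 = -5*(-27) - 1*109 = 135 - 109 = 26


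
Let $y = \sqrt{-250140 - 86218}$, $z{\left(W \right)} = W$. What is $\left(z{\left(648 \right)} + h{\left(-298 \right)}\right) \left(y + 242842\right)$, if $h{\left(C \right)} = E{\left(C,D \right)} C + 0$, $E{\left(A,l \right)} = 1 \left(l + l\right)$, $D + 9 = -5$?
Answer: $2183635264 + 8992 i \sqrt{336358} \approx 2.1836 \cdot 10^{9} + 5.215 \cdot 10^{6} i$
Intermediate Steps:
$D = -14$ ($D = -9 - 5 = -14$)
$E{\left(A,l \right)} = 2 l$ ($E{\left(A,l \right)} = 1 \cdot 2 l = 2 l$)
$y = i \sqrt{336358}$ ($y = \sqrt{-336358} = i \sqrt{336358} \approx 579.96 i$)
$h{\left(C \right)} = - 28 C$ ($h{\left(C \right)} = 2 \left(-14\right) C + 0 = - 28 C + 0 = - 28 C$)
$\left(z{\left(648 \right)} + h{\left(-298 \right)}\right) \left(y + 242842\right) = \left(648 - -8344\right) \left(i \sqrt{336358} + 242842\right) = \left(648 + 8344\right) \left(242842 + i \sqrt{336358}\right) = 8992 \left(242842 + i \sqrt{336358}\right) = 2183635264 + 8992 i \sqrt{336358}$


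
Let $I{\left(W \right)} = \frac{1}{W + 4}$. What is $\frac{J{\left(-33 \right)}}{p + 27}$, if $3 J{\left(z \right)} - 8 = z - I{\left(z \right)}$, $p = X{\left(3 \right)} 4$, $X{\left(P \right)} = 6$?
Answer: $- \frac{724}{4437} \approx -0.16317$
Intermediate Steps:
$I{\left(W \right)} = \frac{1}{4 + W}$
$p = 24$ ($p = 6 \cdot 4 = 24$)
$J{\left(z \right)} = \frac{8}{3} - \frac{1}{3 \left(4 + z\right)} + \frac{z}{3}$ ($J{\left(z \right)} = \frac{8}{3} + \frac{z - \frac{1}{4 + z}}{3} = \frac{8}{3} + \left(- \frac{1}{3 \left(4 + z\right)} + \frac{z}{3}\right) = \frac{8}{3} - \frac{1}{3 \left(4 + z\right)} + \frac{z}{3}$)
$\frac{J{\left(-33 \right)}}{p + 27} = \frac{\frac{1}{3} \frac{1}{4 - 33} \left(-1 + \left(4 - 33\right) \left(8 - 33\right)\right)}{24 + 27} = \frac{\frac{1}{3} \frac{1}{-29} \left(-1 - -725\right)}{51} = \frac{1}{3} \left(- \frac{1}{29}\right) \left(-1 + 725\right) \frac{1}{51} = \frac{1}{3} \left(- \frac{1}{29}\right) 724 \cdot \frac{1}{51} = \left(- \frac{724}{87}\right) \frac{1}{51} = - \frac{724}{4437}$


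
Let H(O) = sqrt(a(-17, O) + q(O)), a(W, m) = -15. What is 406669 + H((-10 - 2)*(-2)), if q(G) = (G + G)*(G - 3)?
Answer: 406669 + sqrt(993) ≈ 4.0670e+5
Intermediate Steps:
q(G) = 2*G*(-3 + G) (q(G) = (2*G)*(-3 + G) = 2*G*(-3 + G))
H(O) = sqrt(-15 + 2*O*(-3 + O))
406669 + H((-10 - 2)*(-2)) = 406669 + sqrt(-15 + 2*((-10 - 2)*(-2))*(-3 + (-10 - 2)*(-2))) = 406669 + sqrt(-15 + 2*(-12*(-2))*(-3 - 12*(-2))) = 406669 + sqrt(-15 + 2*24*(-3 + 24)) = 406669 + sqrt(-15 + 2*24*21) = 406669 + sqrt(-15 + 1008) = 406669 + sqrt(993)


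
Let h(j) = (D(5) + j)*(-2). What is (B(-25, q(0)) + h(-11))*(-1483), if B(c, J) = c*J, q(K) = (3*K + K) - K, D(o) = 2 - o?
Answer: -41524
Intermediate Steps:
q(K) = 3*K (q(K) = 4*K - K = 3*K)
h(j) = 6 - 2*j (h(j) = ((2 - 1*5) + j)*(-2) = ((2 - 5) + j)*(-2) = (-3 + j)*(-2) = 6 - 2*j)
B(c, J) = J*c
(B(-25, q(0)) + h(-11))*(-1483) = ((3*0)*(-25) + (6 - 2*(-11)))*(-1483) = (0*(-25) + (6 + 22))*(-1483) = (0 + 28)*(-1483) = 28*(-1483) = -41524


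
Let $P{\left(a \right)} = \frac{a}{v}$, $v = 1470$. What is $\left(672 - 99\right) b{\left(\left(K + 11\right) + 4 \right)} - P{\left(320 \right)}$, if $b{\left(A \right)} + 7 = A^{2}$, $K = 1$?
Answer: $\frac{20973487}{147} \approx 1.4268 \cdot 10^{5}$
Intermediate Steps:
$P{\left(a \right)} = \frac{a}{1470}$
$b{\left(A \right)} = -7 + A^{2}$
$\left(672 - 99\right) b{\left(\left(K + 11\right) + 4 \right)} - P{\left(320 \right)} = \left(672 - 99\right) \left(-7 + \left(\left(1 + 11\right) + 4\right)^{2}\right) - \frac{1}{1470} \cdot 320 = 573 \left(-7 + \left(12 + 4\right)^{2}\right) - \frac{32}{147} = 573 \left(-7 + 16^{2}\right) - \frac{32}{147} = 573 \left(-7 + 256\right) - \frac{32}{147} = 573 \cdot 249 - \frac{32}{147} = 142677 - \frac{32}{147} = \frac{20973487}{147}$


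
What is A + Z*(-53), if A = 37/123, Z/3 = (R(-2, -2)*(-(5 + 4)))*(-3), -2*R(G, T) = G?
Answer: -528002/123 ≈ -4292.7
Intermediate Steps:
R(G, T) = -G/2
Z = 81 (Z = 3*(((-½*(-2))*(-(5 + 4)))*(-3)) = 3*((1*(-1*9))*(-3)) = 3*((1*(-9))*(-3)) = 3*(-9*(-3)) = 3*27 = 81)
A = 37/123 (A = 37*(1/123) = 37/123 ≈ 0.30081)
A + Z*(-53) = 37/123 + 81*(-53) = 37/123 - 4293 = -528002/123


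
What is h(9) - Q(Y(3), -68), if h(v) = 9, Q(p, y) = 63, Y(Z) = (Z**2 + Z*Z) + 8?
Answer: -54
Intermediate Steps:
Y(Z) = 8 + 2*Z**2 (Y(Z) = (Z**2 + Z**2) + 8 = 2*Z**2 + 8 = 8 + 2*Z**2)
h(9) - Q(Y(3), -68) = 9 - 1*63 = 9 - 63 = -54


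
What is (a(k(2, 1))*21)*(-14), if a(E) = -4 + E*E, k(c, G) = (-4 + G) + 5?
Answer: 0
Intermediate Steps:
k(c, G) = 1 + G
a(E) = -4 + E**2
(a(k(2, 1))*21)*(-14) = ((-4 + (1 + 1)**2)*21)*(-14) = ((-4 + 2**2)*21)*(-14) = ((-4 + 4)*21)*(-14) = (0*21)*(-14) = 0*(-14) = 0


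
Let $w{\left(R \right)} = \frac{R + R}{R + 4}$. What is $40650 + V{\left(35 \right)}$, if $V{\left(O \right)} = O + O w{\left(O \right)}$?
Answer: $\frac{1589165}{39} \approx 40748.0$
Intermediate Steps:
$w{\left(R \right)} = \frac{2 R}{4 + R}$
$V{\left(O \right)} = O + \frac{2 O^{2}}{4 + O}$ ($V{\left(O \right)} = O + O \frac{2 O}{4 + O} = O + \frac{2 O^{2}}{4 + O}$)
$40650 + V{\left(35 \right)} = 40650 + \frac{35 \left(4 + 3 \cdot 35\right)}{4 + 35} = 40650 + \frac{35 \left(4 + 105\right)}{39} = 40650 + 35 \cdot \frac{1}{39} \cdot 109 = 40650 + \frac{3815}{39} = \frac{1589165}{39}$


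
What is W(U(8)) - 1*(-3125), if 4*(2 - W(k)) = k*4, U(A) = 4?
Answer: 3123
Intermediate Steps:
W(k) = 2 - k (W(k) = 2 - k*4/4 = 2 - k)
W(U(8)) - 1*(-3125) = (2 - 1*4) - 1*(-3125) = (2 - 4) + 3125 = -2 + 3125 = 3123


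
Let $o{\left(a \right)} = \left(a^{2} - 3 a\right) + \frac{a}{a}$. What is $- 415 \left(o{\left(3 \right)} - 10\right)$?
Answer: $3735$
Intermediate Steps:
$o{\left(a \right)} = 1 + a^{2} - 3 a$ ($o{\left(a \right)} = \left(a^{2} - 3 a\right) + 1 = 1 + a^{2} - 3 a$)
$- 415 \left(o{\left(3 \right)} - 10\right) = - 415 \left(\left(1 + 3^{2} - 9\right) - 10\right) = - 415 \left(\left(1 + 9 - 9\right) - 10\right) = - 415 \left(1 - 10\right) = \left(-415\right) \left(-9\right) = 3735$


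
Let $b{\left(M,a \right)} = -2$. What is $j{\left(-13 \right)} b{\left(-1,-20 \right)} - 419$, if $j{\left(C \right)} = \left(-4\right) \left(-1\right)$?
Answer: $-427$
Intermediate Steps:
$j{\left(C \right)} = 4$
$j{\left(-13 \right)} b{\left(-1,-20 \right)} - 419 = 4 \left(-2\right) - 419 = -8 - 419 = -427$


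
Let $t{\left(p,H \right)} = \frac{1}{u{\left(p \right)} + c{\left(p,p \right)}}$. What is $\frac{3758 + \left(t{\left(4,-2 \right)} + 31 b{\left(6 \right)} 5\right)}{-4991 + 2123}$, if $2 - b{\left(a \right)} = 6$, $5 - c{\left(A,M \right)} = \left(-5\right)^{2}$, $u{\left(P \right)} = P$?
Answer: $- \frac{50207}{45888} \approx -1.0941$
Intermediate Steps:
$c{\left(A,M \right)} = -20$ ($c{\left(A,M \right)} = 5 - \left(-5\right)^{2} = 5 - 25 = -20$)
$b{\left(a \right)} = -4$ ($b{\left(a \right)} = 2 - 6 = -4$)
$t{\left(p,H \right)} = \frac{1}{-20 + p}$ ($t{\left(p,H \right)} = \frac{1}{p - 20} = \frac{1}{-20 + p}$)
$\frac{3758 + \left(t{\left(4,-2 \right)} + 31 b{\left(6 \right)} 5\right)}{-4991 + 2123} = \frac{3758 + \left(\frac{1}{-20 + 4} + 31 \left(\left(-4\right) 5\right)\right)}{-4991 + 2123} = \frac{3758 + \left(\frac{1}{-16} + 31 \left(-20\right)\right)}{-2868} = \left(3758 - \frac{9921}{16}\right) \left(- \frac{1}{2868}\right) = \frac{50207}{16} \left(- \frac{1}{2868}\right) = - \frac{50207}{45888}$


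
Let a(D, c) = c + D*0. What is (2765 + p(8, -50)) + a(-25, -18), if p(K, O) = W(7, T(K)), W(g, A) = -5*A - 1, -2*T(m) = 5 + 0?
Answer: 5517/2 ≈ 2758.5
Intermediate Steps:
T(m) = -5/2 (T(m) = -(5 + 0)/2 = -½*5 = -5/2)
W(g, A) = -1 - 5*A
p(K, O) = 23/2 (p(K, O) = -1 - 5*(-5/2) = -1 + 25/2 = 23/2)
a(D, c) = c (a(D, c) = c + 0 = c)
(2765 + p(8, -50)) + a(-25, -18) = (2765 + 23/2) - 18 = 5553/2 - 18 = 5517/2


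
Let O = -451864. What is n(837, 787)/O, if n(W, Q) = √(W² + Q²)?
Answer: -√1319938/451864 ≈ -0.0025425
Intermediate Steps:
n(W, Q) = √(Q² + W²)
n(837, 787)/O = √(787² + 837²)/(-451864) = √(619369 + 700569)*(-1/451864) = √1319938*(-1/451864) = -√1319938/451864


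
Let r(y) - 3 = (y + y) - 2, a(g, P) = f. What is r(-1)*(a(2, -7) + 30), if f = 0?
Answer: -30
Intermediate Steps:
a(g, P) = 0
r(y) = 1 + 2*y (r(y) = 3 + ((y + y) - 2) = 3 + (2*y - 2) = 3 + (-2 + 2*y) = 1 + 2*y)
r(-1)*(a(2, -7) + 30) = (1 + 2*(-1))*(0 + 30) = (1 - 2)*30 = -1*30 = -30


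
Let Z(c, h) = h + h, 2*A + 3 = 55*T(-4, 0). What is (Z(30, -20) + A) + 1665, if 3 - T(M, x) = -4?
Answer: 1816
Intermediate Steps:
T(M, x) = 7 (T(M, x) = 3 - 1*(-4) = 3 + 4 = 7)
A = 191 (A = -3/2 + (55*7)/2 = -3/2 + (1/2)*385 = -3/2 + 385/2 = 191)
Z(c, h) = 2*h
(Z(30, -20) + A) + 1665 = (2*(-20) + 191) + 1665 = (-40 + 191) + 1665 = 151 + 1665 = 1816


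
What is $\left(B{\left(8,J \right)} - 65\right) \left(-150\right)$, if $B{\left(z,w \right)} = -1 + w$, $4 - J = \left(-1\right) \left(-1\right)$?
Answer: $9450$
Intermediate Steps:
$J = 3$ ($J = 4 - \left(-1\right) \left(-1\right) = 4 - 1 = 3$)
$\left(B{\left(8,J \right)} - 65\right) \left(-150\right) = \left(\left(-1 + 3\right) - 65\right) \left(-150\right) = \left(2 - 65\right) \left(-150\right) = \left(-63\right) \left(-150\right) = 9450$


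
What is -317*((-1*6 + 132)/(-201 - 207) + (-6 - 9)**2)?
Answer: -4843443/68 ≈ -71227.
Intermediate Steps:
-317*((-1*6 + 132)/(-201 - 207) + (-6 - 9)**2) = -317*((-6 + 132)/(-408) + (-15)**2) = -317*(126*(-1/408) + 225) = -317*(-21/68 + 225) = -317*15279/68 = -4843443/68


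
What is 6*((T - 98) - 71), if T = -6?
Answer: -1050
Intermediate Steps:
6*((T - 98) - 71) = 6*((-6 - 98) - 71) = 6*(-104 - 71) = 6*(-175) = -1050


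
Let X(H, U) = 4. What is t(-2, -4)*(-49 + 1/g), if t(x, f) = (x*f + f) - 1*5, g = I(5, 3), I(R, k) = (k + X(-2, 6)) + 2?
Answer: 440/9 ≈ 48.889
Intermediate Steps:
I(R, k) = 6 + k (I(R, k) = (k + 4) + 2 = (4 + k) + 2 = 6 + k)
g = 9 (g = 6 + 3 = 9)
t(x, f) = -5 + f + f*x (t(x, f) = (f*x + f) - 5 = (f + f*x) - 5 = -5 + f + f*x)
t(-2, -4)*(-49 + 1/g) = (-5 - 4 - 4*(-2))*(-49 + 1/9) = (-5 - 4 + 8)*(-49 + ⅑) = -1*(-440/9) = 440/9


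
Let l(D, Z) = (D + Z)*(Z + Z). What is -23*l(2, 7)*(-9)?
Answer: 26082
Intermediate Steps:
l(D, Z) = 2*Z*(D + Z) (l(D, Z) = (D + Z)*(2*Z) = 2*Z*(D + Z))
-23*l(2, 7)*(-9) = -46*7*(2 + 7)*(-9) = -46*7*9*(-9) = -23*126*(-9) = -2898*(-9) = 26082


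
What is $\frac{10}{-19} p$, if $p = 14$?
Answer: $- \frac{140}{19} \approx -7.3684$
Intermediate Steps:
$\frac{10}{-19} p = \frac{10}{-19} \cdot 14 = 10 \left(- \frac{1}{19}\right) 14 = \left(- \frac{10}{19}\right) 14 = - \frac{140}{19}$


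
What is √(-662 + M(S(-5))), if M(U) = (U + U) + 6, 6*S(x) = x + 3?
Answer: I*√5910/3 ≈ 25.626*I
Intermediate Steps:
S(x) = ½ + x/6 (S(x) = (x + 3)/6 = (3 + x)/6 = ½ + x/6)
M(U) = 6 + 2*U (M(U) = 2*U + 6 = 6 + 2*U)
√(-662 + M(S(-5))) = √(-662 + (6 + 2*(½ + (⅙)*(-5)))) = √(-662 + (6 + 2*(½ - ⅚))) = √(-662 + (6 + 2*(-⅓))) = √(-662 + (6 - ⅔)) = √(-662 + 16/3) = √(-1970/3) = I*√5910/3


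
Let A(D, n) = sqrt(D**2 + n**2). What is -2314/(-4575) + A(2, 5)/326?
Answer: 2314/4575 + sqrt(29)/326 ≈ 0.52231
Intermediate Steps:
-2314/(-4575) + A(2, 5)/326 = -2314/(-4575) + sqrt(2**2 + 5**2)/326 = -2314*(-1/4575) + sqrt(4 + 25)*(1/326) = 2314/4575 + sqrt(29)*(1/326) = 2314/4575 + sqrt(29)/326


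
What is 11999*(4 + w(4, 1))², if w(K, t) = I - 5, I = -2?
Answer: 107991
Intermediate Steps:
w(K, t) = -7 (w(K, t) = -2 - 5 = -7)
11999*(4 + w(4, 1))² = 11999*(4 - 7)² = 11999*(-3)² = 11999*9 = 107991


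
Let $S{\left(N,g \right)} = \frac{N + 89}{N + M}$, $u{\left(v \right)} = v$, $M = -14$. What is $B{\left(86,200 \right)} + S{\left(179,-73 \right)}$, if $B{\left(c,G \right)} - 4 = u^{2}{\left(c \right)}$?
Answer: $\frac{1221268}{165} \approx 7401.6$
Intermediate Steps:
$S{\left(N,g \right)} = \frac{89 + N}{-14 + N}$ ($S{\left(N,g \right)} = \frac{N + 89}{N - 14} = \frac{89 + N}{-14 + N}$)
$B{\left(c,G \right)} = 4 + c^{2}$
$B{\left(86,200 \right)} + S{\left(179,-73 \right)} = \left(4 + 86^{2}\right) + \frac{89 + 179}{-14 + 179} = \left(4 + 7396\right) + \frac{1}{165} \cdot 268 = 7400 + \frac{1}{165} \cdot 268 = 7400 + \frac{268}{165} = \frac{1221268}{165}$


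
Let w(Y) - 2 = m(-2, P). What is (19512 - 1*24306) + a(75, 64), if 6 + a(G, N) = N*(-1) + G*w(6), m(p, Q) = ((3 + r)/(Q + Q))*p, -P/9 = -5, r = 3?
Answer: -4724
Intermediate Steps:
P = 45 (P = -9*(-5) = 45)
m(p, Q) = 3*p/Q (m(p, Q) = ((3 + 3)/(Q + Q))*p = (6/((2*Q)))*p = (6*(1/(2*Q)))*p = (3/Q)*p = 3*p/Q)
w(Y) = 28/15 (w(Y) = 2 + 3*(-2)/45 = 2 + 3*(-2)*(1/45) = 2 - 2/15 = 28/15)
a(G, N) = -6 - N + 28*G/15 (a(G, N) = -6 + (N*(-1) + G*(28/15)) = -6 + (-N + 28*G/15) = -6 - N + 28*G/15)
(19512 - 1*24306) + a(75, 64) = (19512 - 1*24306) + (-6 - 1*64 + (28/15)*75) = (19512 - 24306) + (-6 - 64 + 140) = -4794 + 70 = -4724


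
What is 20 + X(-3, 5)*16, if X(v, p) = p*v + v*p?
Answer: -460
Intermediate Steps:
X(v, p) = 2*p*v (X(v, p) = p*v + p*v = 2*p*v)
20 + X(-3, 5)*16 = 20 + (2*5*(-3))*16 = 20 - 30*16 = 20 - 480 = -460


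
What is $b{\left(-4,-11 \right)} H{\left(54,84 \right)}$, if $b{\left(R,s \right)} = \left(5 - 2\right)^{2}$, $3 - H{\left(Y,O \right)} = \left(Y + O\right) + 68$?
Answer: $-1827$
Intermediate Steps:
$H{\left(Y,O \right)} = -65 - O - Y$ ($H{\left(Y,O \right)} = 3 - \left(\left(Y + O\right) + 68\right) = 3 - \left(\left(O + Y\right) + 68\right) = 3 - \left(68 + O + Y\right) = -65 - O - Y$)
$b{\left(R,s \right)} = 9$ ($b{\left(R,s \right)} = 3^{2} = 9$)
$b{\left(-4,-11 \right)} H{\left(54,84 \right)} = 9 \left(-65 - 84 - 54\right) = 9 \left(-203\right) = -1827$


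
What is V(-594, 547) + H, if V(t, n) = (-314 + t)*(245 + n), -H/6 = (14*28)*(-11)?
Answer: -693264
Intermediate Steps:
H = 25872 (H = -6*14*28*(-11) = -2352*(-11) = -6*(-4312) = 25872)
V(-594, 547) + H = (-76930 - 314*547 + 245*(-594) + 547*(-594)) + 25872 = (-76930 - 171758 - 145530 - 324918) + 25872 = -719136 + 25872 = -693264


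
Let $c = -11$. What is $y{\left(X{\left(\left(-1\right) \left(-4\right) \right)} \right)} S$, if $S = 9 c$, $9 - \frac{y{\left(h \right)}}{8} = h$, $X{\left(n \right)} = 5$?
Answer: $-3168$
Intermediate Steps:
$y{\left(h \right)} = 72 - 8 h$
$S = -99$ ($S = 9 \left(-11\right) = -99$)
$y{\left(X{\left(\left(-1\right) \left(-4\right) \right)} \right)} S = \left(72 - 40\right) \left(-99\right) = 32 \left(-99\right) = -3168$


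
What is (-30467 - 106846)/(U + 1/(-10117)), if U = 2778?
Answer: -1389195621/28105025 ≈ -49.429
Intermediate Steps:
(-30467 - 106846)/(U + 1/(-10117)) = (-30467 - 106846)/(2778 + 1/(-10117)) = -137313/(2778 - 1/10117) = -137313/28105025/10117 = -137313*10117/28105025 = -1389195621/28105025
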